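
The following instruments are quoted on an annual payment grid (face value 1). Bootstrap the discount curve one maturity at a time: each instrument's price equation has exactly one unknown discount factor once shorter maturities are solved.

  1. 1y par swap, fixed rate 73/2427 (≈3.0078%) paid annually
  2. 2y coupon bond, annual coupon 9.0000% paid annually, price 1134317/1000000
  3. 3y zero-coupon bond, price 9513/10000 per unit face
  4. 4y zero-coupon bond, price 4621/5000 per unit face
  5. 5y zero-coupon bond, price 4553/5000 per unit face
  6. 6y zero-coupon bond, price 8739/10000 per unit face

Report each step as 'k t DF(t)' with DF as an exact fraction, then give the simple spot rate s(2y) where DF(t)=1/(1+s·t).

step 1 [1y] swap r/1=73/2427: DF=(1 − 73/2427·(0))/(1+73/2427) = 2427/2500 ≈ 0.970800
step 2 [2y] bond c/1=9/100: DF=(1134317/1000000 − 9/100·(0.970800))/(1+9/100) = 1921/2000 ≈ 0.960500
step 3 [3y] zero: DF = P = 9513/10000 ≈ 0.951300
step 4 [4y] zero: DF = P = 4621/5000 ≈ 0.924200
step 5 [5y] zero: DF = P = 4553/5000 ≈ 0.910600
step 6 [6y] zero: DF = P = 8739/10000 ≈ 0.873900

1 1 2427/2500
2 2 1921/2000
3 3 9513/10000
4 4 4621/5000
5 5 4553/5000
6 6 8739/10000
s(2y) = (1/(1921/2000) − 1)/(2) = 79/3842 ≈ 2.0562%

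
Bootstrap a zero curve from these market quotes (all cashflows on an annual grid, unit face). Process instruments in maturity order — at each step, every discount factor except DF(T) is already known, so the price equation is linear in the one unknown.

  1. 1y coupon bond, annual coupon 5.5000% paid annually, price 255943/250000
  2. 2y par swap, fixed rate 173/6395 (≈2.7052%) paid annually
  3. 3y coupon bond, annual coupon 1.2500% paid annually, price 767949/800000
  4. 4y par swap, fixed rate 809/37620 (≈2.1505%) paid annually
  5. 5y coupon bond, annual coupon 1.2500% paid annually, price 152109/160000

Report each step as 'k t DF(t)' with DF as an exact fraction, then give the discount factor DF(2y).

1 1 1213/1250
2 2 9481/10000
3 3 2311/2500
4 4 9191/10000
5 5 357/400
DF(2y) = 9481/10000 ≈ 0.948100

step 1 [1y] bond c/1=11/200: DF=(255943/250000 − 11/200·(0))/(1+11/200) = 1213/1250 ≈ 0.970400
step 2 [2y] swap r/1=173/6395: DF=(1 − 173/6395·(0.970400))/(1+173/6395) = 9481/10000 ≈ 0.948100
step 3 [3y] bond c/1=1/80: DF=(767949/800000 − 1/80·(0.970400+0.948100))/(1+1/80) = 2311/2500 ≈ 0.924400
step 4 [4y] swap r/1=809/37620: DF=(1 − 809/37620·(0.970400+0.948100+0.924400))/(1+809/37620) = 9191/10000 ≈ 0.919100
step 5 [5y] bond c/1=1/80: DF=(152109/160000 − 1/80·(0.970400+0.948100+0.924400+0.919100))/(1+1/80) = 357/400 ≈ 0.892500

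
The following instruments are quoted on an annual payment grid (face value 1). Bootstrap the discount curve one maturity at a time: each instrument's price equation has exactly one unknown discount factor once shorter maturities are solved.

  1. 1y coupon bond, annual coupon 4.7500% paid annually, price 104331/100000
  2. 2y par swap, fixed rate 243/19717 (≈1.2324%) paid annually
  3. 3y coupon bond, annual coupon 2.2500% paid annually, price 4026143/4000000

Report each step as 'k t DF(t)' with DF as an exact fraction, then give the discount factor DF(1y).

step 1 [1y] bond c/1=19/400: DF=(104331/100000 − 19/400·(0))/(1+19/400) = 249/250 ≈ 0.996000
step 2 [2y] swap r/1=243/19717: DF=(1 − 243/19717·(0.996000))/(1+243/19717) = 9757/10000 ≈ 0.975700
step 3 [3y] bond c/1=9/400: DF=(4026143/4000000 − 9/400·(0.996000+0.975700))/(1+9/400) = 941/1000 ≈ 0.941000

1 1 249/250
2 2 9757/10000
3 3 941/1000
DF(1y) = 249/250 ≈ 0.996000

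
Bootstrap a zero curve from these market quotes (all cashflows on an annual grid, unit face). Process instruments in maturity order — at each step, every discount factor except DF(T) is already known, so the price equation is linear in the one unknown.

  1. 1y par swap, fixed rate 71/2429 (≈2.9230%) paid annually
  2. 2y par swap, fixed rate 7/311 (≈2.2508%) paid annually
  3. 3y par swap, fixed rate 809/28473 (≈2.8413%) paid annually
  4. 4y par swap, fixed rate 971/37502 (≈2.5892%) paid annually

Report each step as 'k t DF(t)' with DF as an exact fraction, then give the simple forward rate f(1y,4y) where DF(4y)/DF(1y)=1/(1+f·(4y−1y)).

1 1 2429/2500
2 2 4783/5000
3 3 9191/10000
4 4 9029/10000
f(1y,4y) = ((2429/2500)/(9029/10000) − 1)/(3) = 229/9029 ≈ 2.5363%

step 1 [1y] swap r/1=71/2429: DF=(1 − 71/2429·(0))/(1+71/2429) = 2429/2500 ≈ 0.971600
step 2 [2y] swap r/1=7/311: DF=(1 − 7/311·(0.971600))/(1+7/311) = 4783/5000 ≈ 0.956600
step 3 [3y] swap r/1=809/28473: DF=(1 − 809/28473·(0.971600+0.956600))/(1+809/28473) = 9191/10000 ≈ 0.919100
step 4 [4y] swap r/1=971/37502: DF=(1 − 971/37502·(0.971600+0.956600+0.919100))/(1+971/37502) = 9029/10000 ≈ 0.902900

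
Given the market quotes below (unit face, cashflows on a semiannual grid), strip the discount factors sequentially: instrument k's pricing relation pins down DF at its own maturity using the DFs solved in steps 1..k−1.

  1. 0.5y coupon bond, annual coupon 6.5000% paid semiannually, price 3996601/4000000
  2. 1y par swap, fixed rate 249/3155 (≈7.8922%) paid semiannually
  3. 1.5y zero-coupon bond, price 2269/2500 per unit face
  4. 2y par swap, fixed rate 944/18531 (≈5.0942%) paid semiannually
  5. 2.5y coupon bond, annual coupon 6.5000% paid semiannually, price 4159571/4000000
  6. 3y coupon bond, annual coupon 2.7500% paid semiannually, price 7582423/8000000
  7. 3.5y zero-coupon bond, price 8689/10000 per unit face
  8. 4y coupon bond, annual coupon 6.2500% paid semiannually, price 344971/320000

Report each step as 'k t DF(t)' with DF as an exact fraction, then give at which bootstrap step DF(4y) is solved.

step 1 [0.5y] bond c/2=13/400: DF=(3996601/4000000 − 13/400·(0))/(1+13/400) = 9677/10000 ≈ 0.967700
step 2 [1y] swap r/2=249/6310: DF=(1 − 249/6310·(0.967700))/(1+249/6310) = 9253/10000 ≈ 0.925300
step 3 [1.5y] zero: DF = P = 2269/2500 ≈ 0.907600
step 4 [2y] swap r/2=472/18531: DF=(1 − 472/18531·(0.967700+0.925300+0.907600))/(1+472/18531) = 566/625 ≈ 0.905600
step 5 [2.5y] bond c/2=13/400: DF=(4159571/4000000 − 13/400·(0.967700+0.925300+0.907600+0.905600))/(1+13/400) = 1781/2000 ≈ 0.890500
step 6 [3y] bond c/2=11/800: DF=(7582423/8000000 − 11/800·(0.967700+0.925300+0.907600+0.905600+0.890500))/(1+11/800) = 4363/5000 ≈ 0.872600
step 7 [3.5y] zero: DF = P = 8689/10000 ≈ 0.868900
step 8 [4y] bond c/2=1/32: DF=(344971/320000 − 1/32·(0.967700+0.925300+0.907600+0.905600+0.890500+0.872600+0.868900))/(1+1/32) = 8533/10000 ≈ 0.853300

1 1/2 9677/10000
2 1 9253/10000
3 3/2 2269/2500
4 2 566/625
5 5/2 1781/2000
6 3 4363/5000
7 7/2 8689/10000
8 4 8533/10000
DF(4y) is solved at step 8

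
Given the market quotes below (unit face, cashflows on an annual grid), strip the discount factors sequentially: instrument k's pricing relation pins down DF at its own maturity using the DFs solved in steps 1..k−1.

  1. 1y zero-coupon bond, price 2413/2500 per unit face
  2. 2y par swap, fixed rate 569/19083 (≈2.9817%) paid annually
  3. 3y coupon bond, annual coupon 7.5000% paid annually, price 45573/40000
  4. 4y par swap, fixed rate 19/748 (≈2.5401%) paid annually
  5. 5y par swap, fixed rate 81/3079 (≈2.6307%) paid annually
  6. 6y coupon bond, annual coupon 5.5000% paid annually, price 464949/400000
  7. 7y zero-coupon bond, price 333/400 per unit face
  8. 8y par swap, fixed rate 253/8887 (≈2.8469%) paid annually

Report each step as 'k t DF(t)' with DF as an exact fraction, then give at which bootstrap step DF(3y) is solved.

step 1 [1y] zero: DF = P = 2413/2500 ≈ 0.965200
step 2 [2y] swap r/1=569/19083: DF=(1 − 569/19083·(0.965200))/(1+569/19083) = 9431/10000 ≈ 0.943100
step 3 [3y] bond c/1=3/40: DF=(45573/40000 − 3/40·(0.965200+0.943100))/(1+3/40) = 9267/10000 ≈ 0.926700
step 4 [4y] swap r/1=19/748: DF=(1 − 19/748·(0.965200+0.943100+0.926700))/(1+19/748) = 181/200 ≈ 0.905000
step 5 [5y] swap r/1=81/3079: DF=(1 − 81/3079·(0.965200+0.943100+0.926700+0.905000))/(1+81/3079) = 1757/2000 ≈ 0.878500
step 6 [6y] bond c/1=11/200: DF=(464949/400000 − 11/200·(0.965200+0.943100+0.926700+0.905000+0.878500))/(1+11/200) = 861/1000 ≈ 0.861000
step 7 [7y] zero: DF = P = 333/400 ≈ 0.832500
step 8 [8y] swap r/1=253/8887: DF=(1 − 253/8887·(0.965200+0.943100+0.926700+0.905000+0.878500+0.861000+0.832500))/(1+253/8887) = 997/1250 ≈ 0.797600

1 1 2413/2500
2 2 9431/10000
3 3 9267/10000
4 4 181/200
5 5 1757/2000
6 6 861/1000
7 7 333/400
8 8 997/1250
DF(3y) is solved at step 3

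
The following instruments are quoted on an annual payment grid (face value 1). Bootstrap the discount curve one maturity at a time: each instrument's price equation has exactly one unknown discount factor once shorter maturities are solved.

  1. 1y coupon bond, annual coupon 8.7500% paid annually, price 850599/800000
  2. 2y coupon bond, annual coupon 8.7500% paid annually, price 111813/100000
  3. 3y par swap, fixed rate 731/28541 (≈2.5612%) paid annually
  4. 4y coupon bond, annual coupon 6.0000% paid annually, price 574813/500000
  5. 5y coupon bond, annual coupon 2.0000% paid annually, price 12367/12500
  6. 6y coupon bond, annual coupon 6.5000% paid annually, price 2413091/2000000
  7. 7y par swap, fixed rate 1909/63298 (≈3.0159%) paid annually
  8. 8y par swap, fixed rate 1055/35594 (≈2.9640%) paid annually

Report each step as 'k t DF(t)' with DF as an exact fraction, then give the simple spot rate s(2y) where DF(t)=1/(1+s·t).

1 1 9777/10000
2 2 1899/2000
3 3 9269/10000
4 4 923/1000
5 5 8959/10000
6 6 8477/10000
7 7 8091/10000
8 8 789/1000
s(2y) = (1/(1899/2000) − 1)/(2) = 101/3798 ≈ 2.6593%

step 1 [1y] bond c/1=7/80: DF=(850599/800000 − 7/80·(0))/(1+7/80) = 9777/10000 ≈ 0.977700
step 2 [2y] bond c/1=7/80: DF=(111813/100000 − 7/80·(0.977700))/(1+7/80) = 1899/2000 ≈ 0.949500
step 3 [3y] swap r/1=731/28541: DF=(1 − 731/28541·(0.977700+0.949500))/(1+731/28541) = 9269/10000 ≈ 0.926900
step 4 [4y] bond c/1=3/50: DF=(574813/500000 − 3/50·(0.977700+0.949500+0.926900))/(1+3/50) = 923/1000 ≈ 0.923000
step 5 [5y] bond c/1=1/50: DF=(12367/12500 − 1/50·(0.977700+0.949500+0.926900+0.923000))/(1+1/50) = 8959/10000 ≈ 0.895900
step 6 [6y] bond c/1=13/200: DF=(2413091/2000000 − 13/200·(0.977700+0.949500+0.926900+0.923000+0.895900))/(1+13/200) = 8477/10000 ≈ 0.847700
step 7 [7y] swap r/1=1909/63298: DF=(1 − 1909/63298·(0.977700+0.949500+0.926900+0.923000+0.895900+0.847700))/(1+1909/63298) = 8091/10000 ≈ 0.809100
step 8 [8y] swap r/1=1055/35594: DF=(1 − 1055/35594·(0.977700+0.949500+0.926900+0.923000+0.895900+0.847700+0.809100))/(1+1055/35594) = 789/1000 ≈ 0.789000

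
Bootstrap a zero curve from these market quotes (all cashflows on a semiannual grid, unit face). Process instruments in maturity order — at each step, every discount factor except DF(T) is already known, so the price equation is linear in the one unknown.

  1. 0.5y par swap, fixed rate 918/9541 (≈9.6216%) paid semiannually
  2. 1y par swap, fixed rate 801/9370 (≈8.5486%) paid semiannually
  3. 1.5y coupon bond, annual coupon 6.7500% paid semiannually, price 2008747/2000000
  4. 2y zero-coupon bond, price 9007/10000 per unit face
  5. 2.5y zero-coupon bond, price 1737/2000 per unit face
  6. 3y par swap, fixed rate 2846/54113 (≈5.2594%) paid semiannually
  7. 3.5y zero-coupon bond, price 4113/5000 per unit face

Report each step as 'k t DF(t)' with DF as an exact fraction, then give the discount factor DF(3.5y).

1 1/2 9541/10000
2 1 9199/10000
3 3/2 569/625
4 2 9007/10000
5 5/2 1737/2000
6 3 8577/10000
7 7/2 4113/5000
DF(3.5y) = 4113/5000 ≈ 0.822600

step 1 [0.5y] swap r/2=459/9541: DF=(1 − 459/9541·(0))/(1+459/9541) = 9541/10000 ≈ 0.954100
step 2 [1y] swap r/2=801/18740: DF=(1 − 801/18740·(0.954100))/(1+801/18740) = 9199/10000 ≈ 0.919900
step 3 [1.5y] bond c/2=27/800: DF=(2008747/2000000 − 27/800·(0.954100+0.919900))/(1+27/800) = 569/625 ≈ 0.910400
step 4 [2y] zero: DF = P = 9007/10000 ≈ 0.900700
step 5 [2.5y] zero: DF = P = 1737/2000 ≈ 0.868500
step 6 [3y] swap r/2=1423/54113: DF=(1 − 1423/54113·(0.954100+0.919900+0.910400+0.900700+0.868500))/(1+1423/54113) = 8577/10000 ≈ 0.857700
step 7 [3.5y] zero: DF = P = 4113/5000 ≈ 0.822600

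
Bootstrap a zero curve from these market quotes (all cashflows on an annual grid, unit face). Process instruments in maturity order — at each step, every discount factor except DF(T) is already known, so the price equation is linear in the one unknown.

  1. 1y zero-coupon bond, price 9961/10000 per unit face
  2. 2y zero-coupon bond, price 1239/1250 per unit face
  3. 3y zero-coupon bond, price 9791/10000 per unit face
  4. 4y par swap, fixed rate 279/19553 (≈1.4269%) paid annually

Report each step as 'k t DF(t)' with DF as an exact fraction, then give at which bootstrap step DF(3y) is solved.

step 1 [1y] zero: DF = P = 9961/10000 ≈ 0.996100
step 2 [2y] zero: DF = P = 1239/1250 ≈ 0.991200
step 3 [3y] zero: DF = P = 9791/10000 ≈ 0.979100
step 4 [4y] swap r/1=279/19553: DF=(1 − 279/19553·(0.996100+0.991200+0.979100))/(1+279/19553) = 4721/5000 ≈ 0.944200

1 1 9961/10000
2 2 1239/1250
3 3 9791/10000
4 4 4721/5000
DF(3y) is solved at step 3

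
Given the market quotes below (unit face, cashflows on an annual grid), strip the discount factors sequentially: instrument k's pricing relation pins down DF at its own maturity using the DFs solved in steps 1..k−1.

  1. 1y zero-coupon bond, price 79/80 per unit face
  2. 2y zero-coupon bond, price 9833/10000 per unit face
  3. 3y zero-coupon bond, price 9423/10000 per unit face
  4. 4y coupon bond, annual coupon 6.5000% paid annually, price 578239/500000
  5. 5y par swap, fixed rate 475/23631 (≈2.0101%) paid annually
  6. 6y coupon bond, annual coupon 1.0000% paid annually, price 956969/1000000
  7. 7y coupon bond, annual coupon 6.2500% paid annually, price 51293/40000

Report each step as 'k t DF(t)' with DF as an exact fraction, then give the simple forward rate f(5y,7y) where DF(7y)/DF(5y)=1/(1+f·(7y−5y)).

step 1 [1y] zero: DF = P = 79/80 ≈ 0.987500
step 2 [2y] zero: DF = P = 9833/10000 ≈ 0.983300
step 3 [3y] zero: DF = P = 9423/10000 ≈ 0.942300
step 4 [4y] bond c/1=13/200: DF=(578239/500000 − 13/200·(0.987500+0.983300+0.942300))/(1+13/200) = 9081/10000 ≈ 0.908100
step 5 [5y] swap r/1=475/23631: DF=(1 − 475/23631·(0.987500+0.983300+0.942300+0.908100))/(1+475/23631) = 181/200 ≈ 0.905000
step 6 [6y] bond c/1=1/100: DF=(956969/1000000 − 1/100·(0.987500+0.983300+0.942300+0.908100+0.905000))/(1+1/100) = 9007/10000 ≈ 0.900700
step 7 [7y] bond c/1=1/16: DF=(51293/40000 − 1/16·(0.987500+0.983300+0.942300+0.908100+0.905000+0.900700))/(1+1/16) = 8759/10000 ≈ 0.875900

1 1 79/80
2 2 9833/10000
3 3 9423/10000
4 4 9081/10000
5 5 181/200
6 6 9007/10000
7 7 8759/10000
f(5y,7y) = ((181/200)/(8759/10000) − 1)/(2) = 291/17518 ≈ 1.6611%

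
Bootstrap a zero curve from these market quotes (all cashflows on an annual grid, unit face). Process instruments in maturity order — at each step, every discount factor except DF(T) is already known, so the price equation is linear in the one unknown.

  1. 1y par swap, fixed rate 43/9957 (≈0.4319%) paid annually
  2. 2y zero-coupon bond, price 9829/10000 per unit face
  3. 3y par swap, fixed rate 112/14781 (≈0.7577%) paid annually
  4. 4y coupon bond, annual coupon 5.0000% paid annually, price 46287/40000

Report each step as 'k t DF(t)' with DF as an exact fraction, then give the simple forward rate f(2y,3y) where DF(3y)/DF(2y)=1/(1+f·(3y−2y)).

1 1 9957/10000
2 2 9829/10000
3 3 611/625
4 4 9613/10000
f(2y,3y) = ((9829/10000)/(611/625) − 1)/(1) = 53/9776 ≈ 0.5421%

step 1 [1y] swap r/1=43/9957: DF=(1 − 43/9957·(0))/(1+43/9957) = 9957/10000 ≈ 0.995700
step 2 [2y] zero: DF = P = 9829/10000 ≈ 0.982900
step 3 [3y] swap r/1=112/14781: DF=(1 − 112/14781·(0.995700+0.982900))/(1+112/14781) = 611/625 ≈ 0.977600
step 4 [4y] bond c/1=1/20: DF=(46287/40000 − 1/20·(0.995700+0.982900+0.977600))/(1+1/20) = 9613/10000 ≈ 0.961300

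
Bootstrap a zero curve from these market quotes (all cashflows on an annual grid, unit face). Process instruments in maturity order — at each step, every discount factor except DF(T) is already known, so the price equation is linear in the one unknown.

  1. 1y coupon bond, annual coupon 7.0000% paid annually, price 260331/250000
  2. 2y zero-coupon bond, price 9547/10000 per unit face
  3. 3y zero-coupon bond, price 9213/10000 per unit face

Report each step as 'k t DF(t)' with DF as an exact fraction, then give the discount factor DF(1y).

step 1 [1y] bond c/1=7/100: DF=(260331/250000 − 7/100·(0))/(1+7/100) = 2433/2500 ≈ 0.973200
step 2 [2y] zero: DF = P = 9547/10000 ≈ 0.954700
step 3 [3y] zero: DF = P = 9213/10000 ≈ 0.921300

1 1 2433/2500
2 2 9547/10000
3 3 9213/10000
DF(1y) = 2433/2500 ≈ 0.973200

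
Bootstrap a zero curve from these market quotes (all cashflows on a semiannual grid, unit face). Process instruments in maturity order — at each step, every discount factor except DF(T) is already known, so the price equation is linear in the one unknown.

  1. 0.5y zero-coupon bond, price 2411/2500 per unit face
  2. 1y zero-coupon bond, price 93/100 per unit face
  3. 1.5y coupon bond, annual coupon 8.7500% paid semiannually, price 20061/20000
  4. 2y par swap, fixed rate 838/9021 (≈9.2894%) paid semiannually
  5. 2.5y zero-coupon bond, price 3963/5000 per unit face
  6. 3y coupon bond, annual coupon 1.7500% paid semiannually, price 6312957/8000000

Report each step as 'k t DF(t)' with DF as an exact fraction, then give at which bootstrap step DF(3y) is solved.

1 1/2 2411/2500
2 1 93/100
3 3/2 551/625
4 2 2081/2500
5 5/2 3963/5000
6 3 7441/10000
DF(3y) is solved at step 6

step 1 [0.5y] zero: DF = P = 2411/2500 ≈ 0.964400
step 2 [1y] zero: DF = P = 93/100 ≈ 0.930000
step 3 [1.5y] bond c/2=7/160: DF=(20061/20000 − 7/160·(0.964400+0.930000))/(1+7/160) = 551/625 ≈ 0.881600
step 4 [2y] swap r/2=419/9021: DF=(1 − 419/9021·(0.964400+0.930000+0.881600))/(1+419/9021) = 2081/2500 ≈ 0.832400
step 5 [2.5y] zero: DF = P = 3963/5000 ≈ 0.792600
step 6 [3y] bond c/2=7/800: DF=(6312957/8000000 − 7/800·(0.964400+0.930000+0.881600+0.832400+0.792600))/(1+7/800) = 7441/10000 ≈ 0.744100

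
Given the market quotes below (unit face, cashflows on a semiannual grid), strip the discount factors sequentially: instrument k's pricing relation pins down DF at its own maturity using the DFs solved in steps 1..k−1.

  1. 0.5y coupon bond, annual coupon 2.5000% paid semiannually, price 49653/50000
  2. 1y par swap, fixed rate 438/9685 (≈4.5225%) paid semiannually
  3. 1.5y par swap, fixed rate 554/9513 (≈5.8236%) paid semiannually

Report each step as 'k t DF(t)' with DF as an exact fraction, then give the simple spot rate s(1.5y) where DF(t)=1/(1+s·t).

1 1/2 613/625
2 1 4781/5000
3 3/2 9169/10000
s(1.5y) = (1/(9169/10000) − 1)/(3/2) = 554/9169 ≈ 6.0421%

step 1 [0.5y] bond c/2=1/80: DF=(49653/50000 − 1/80·(0))/(1+1/80) = 613/625 ≈ 0.980800
step 2 [1y] swap r/2=219/9685: DF=(1 − 219/9685·(0.980800))/(1+219/9685) = 4781/5000 ≈ 0.956200
step 3 [1.5y] swap r/2=277/9513: DF=(1 − 277/9513·(0.980800+0.956200))/(1+277/9513) = 9169/10000 ≈ 0.916900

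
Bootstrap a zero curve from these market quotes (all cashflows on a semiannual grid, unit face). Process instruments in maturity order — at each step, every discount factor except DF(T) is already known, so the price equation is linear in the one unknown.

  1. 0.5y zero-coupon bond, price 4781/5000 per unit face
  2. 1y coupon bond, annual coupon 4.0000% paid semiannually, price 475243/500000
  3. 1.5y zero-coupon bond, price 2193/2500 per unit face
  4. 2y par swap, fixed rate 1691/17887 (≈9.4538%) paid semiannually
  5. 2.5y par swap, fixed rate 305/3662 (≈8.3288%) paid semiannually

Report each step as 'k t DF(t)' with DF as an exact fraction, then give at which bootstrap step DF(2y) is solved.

step 1 [0.5y] zero: DF = P = 4781/5000 ≈ 0.956200
step 2 [1y] bond c/2=1/50: DF=(475243/500000 − 1/50·(0.956200))/(1+1/50) = 9131/10000 ≈ 0.913100
step 3 [1.5y] zero: DF = P = 2193/2500 ≈ 0.877200
step 4 [2y] swap r/2=1691/35774: DF=(1 − 1691/35774·(0.956200+0.913100+0.877200))/(1+1691/35774) = 8309/10000 ≈ 0.830900
step 5 [2.5y] swap r/2=305/7324: DF=(1 − 305/7324·(0.956200+0.913100+0.877200+0.830900))/(1+305/7324) = 817/1000 ≈ 0.817000

1 1/2 4781/5000
2 1 9131/10000
3 3/2 2193/2500
4 2 8309/10000
5 5/2 817/1000
DF(2y) is solved at step 4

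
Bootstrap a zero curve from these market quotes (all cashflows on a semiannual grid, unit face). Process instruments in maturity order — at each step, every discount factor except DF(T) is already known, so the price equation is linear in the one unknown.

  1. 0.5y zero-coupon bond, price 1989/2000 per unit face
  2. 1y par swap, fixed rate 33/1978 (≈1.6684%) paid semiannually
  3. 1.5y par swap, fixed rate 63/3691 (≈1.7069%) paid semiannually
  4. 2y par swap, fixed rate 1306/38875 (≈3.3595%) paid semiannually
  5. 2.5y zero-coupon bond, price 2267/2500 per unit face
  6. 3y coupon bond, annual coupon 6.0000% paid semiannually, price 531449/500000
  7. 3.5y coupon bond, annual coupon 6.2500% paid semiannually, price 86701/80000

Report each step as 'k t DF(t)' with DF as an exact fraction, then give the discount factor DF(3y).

1 1/2 1989/2000
2 1 1967/2000
3 3/2 2437/2500
4 2 9347/10000
5 5/2 2267/2500
6 3 8923/10000
7 7/2 4393/5000
DF(3y) = 8923/10000 ≈ 0.892300

step 1 [0.5y] zero: DF = P = 1989/2000 ≈ 0.994500
step 2 [1y] swap r/2=33/3956: DF=(1 − 33/3956·(0.994500))/(1+33/3956) = 1967/2000 ≈ 0.983500
step 3 [1.5y] swap r/2=63/7382: DF=(1 − 63/7382·(0.994500+0.983500))/(1+63/7382) = 2437/2500 ≈ 0.974800
step 4 [2y] swap r/2=653/38875: DF=(1 − 653/38875·(0.994500+0.983500+0.974800))/(1+653/38875) = 9347/10000 ≈ 0.934700
step 5 [2.5y] zero: DF = P = 2267/2500 ≈ 0.906800
step 6 [3y] bond c/2=3/100: DF=(531449/500000 − 3/100·(0.994500+0.983500+0.974800+0.934700+0.906800))/(1+3/100) = 8923/10000 ≈ 0.892300
step 7 [3.5y] bond c/2=1/32: DF=(86701/80000 − 1/32·(0.994500+0.983500+0.974800+0.934700+0.906800+0.892300))/(1+1/32) = 4393/5000 ≈ 0.878600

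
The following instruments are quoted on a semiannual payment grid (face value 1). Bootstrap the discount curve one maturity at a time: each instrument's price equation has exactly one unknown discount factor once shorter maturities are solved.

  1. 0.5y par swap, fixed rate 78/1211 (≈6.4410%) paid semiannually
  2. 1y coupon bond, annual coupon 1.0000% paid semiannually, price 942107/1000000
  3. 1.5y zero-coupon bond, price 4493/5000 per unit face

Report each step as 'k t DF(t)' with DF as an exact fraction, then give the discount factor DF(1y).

step 1 [0.5y] swap r/2=39/1211: DF=(1 − 39/1211·(0))/(1+39/1211) = 1211/1250 ≈ 0.968800
step 2 [1y] bond c/2=1/200: DF=(942107/1000000 − 1/200·(0.968800))/(1+1/200) = 4663/5000 ≈ 0.932600
step 3 [1.5y] zero: DF = P = 4493/5000 ≈ 0.898600

1 1/2 1211/1250
2 1 4663/5000
3 3/2 4493/5000
DF(1y) = 4663/5000 ≈ 0.932600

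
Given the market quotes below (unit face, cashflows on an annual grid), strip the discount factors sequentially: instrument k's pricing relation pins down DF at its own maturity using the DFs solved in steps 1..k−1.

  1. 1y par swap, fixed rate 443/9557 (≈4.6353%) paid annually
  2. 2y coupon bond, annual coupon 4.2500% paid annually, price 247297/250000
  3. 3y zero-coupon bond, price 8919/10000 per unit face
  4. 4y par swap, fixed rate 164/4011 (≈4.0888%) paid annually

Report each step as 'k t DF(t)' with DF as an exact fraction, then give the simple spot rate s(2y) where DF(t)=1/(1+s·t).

step 1 [1y] swap r/1=443/9557: DF=(1 − 443/9557·(0))/(1+443/9557) = 9557/10000 ≈ 0.955700
step 2 [2y] bond c/1=17/400: DF=(247297/250000 − 17/400·(0.955700))/(1+17/400) = 9099/10000 ≈ 0.909900
step 3 [3y] zero: DF = P = 8919/10000 ≈ 0.891900
step 4 [4y] swap r/1=164/4011: DF=(1 − 164/4011·(0.955700+0.909900+0.891900))/(1+164/4011) = 2131/2500 ≈ 0.852400

1 1 9557/10000
2 2 9099/10000
3 3 8919/10000
4 4 2131/2500
s(2y) = (1/(9099/10000) − 1)/(2) = 901/18198 ≈ 4.9511%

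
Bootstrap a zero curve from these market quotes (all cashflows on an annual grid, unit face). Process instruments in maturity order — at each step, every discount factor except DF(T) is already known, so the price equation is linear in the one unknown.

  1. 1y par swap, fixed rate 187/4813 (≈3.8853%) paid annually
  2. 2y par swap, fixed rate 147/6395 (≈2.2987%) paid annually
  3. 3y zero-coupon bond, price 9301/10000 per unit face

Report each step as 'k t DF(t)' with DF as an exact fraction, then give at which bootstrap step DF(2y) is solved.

step 1 [1y] swap r/1=187/4813: DF=(1 − 187/4813·(0))/(1+187/4813) = 4813/5000 ≈ 0.962600
step 2 [2y] swap r/1=147/6395: DF=(1 − 147/6395·(0.962600))/(1+147/6395) = 9559/10000 ≈ 0.955900
step 3 [3y] zero: DF = P = 9301/10000 ≈ 0.930100

1 1 4813/5000
2 2 9559/10000
3 3 9301/10000
DF(2y) is solved at step 2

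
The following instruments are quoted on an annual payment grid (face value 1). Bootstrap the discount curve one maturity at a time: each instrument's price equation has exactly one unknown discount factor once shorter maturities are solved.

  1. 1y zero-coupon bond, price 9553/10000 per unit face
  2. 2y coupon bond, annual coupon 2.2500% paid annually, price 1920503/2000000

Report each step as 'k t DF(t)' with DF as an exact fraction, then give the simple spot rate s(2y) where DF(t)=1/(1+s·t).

step 1 [1y] zero: DF = P = 9553/10000 ≈ 0.955300
step 2 [2y] bond c/1=9/400: DF=(1920503/2000000 − 9/400·(0.955300))/(1+9/400) = 9181/10000 ≈ 0.918100

1 1 9553/10000
2 2 9181/10000
s(2y) = (1/(9181/10000) − 1)/(2) = 819/18362 ≈ 4.4603%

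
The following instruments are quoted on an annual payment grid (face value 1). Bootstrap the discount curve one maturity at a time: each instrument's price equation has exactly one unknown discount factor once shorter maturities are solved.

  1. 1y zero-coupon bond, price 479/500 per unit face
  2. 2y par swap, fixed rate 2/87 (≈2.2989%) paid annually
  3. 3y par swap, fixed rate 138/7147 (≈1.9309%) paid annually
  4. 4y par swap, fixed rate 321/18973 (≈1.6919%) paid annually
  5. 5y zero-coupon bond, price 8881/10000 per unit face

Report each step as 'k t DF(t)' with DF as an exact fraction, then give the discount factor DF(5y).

1 1 479/500
2 2 239/250
3 3 1181/1250
4 4 4679/5000
5 5 8881/10000
DF(5y) = 8881/10000 ≈ 0.888100

step 1 [1y] zero: DF = P = 479/500 ≈ 0.958000
step 2 [2y] swap r/1=2/87: DF=(1 − 2/87·(0.958000))/(1+2/87) = 239/250 ≈ 0.956000
step 3 [3y] swap r/1=138/7147: DF=(1 − 138/7147·(0.958000+0.956000))/(1+138/7147) = 1181/1250 ≈ 0.944800
step 4 [4y] swap r/1=321/18973: DF=(1 − 321/18973·(0.958000+0.956000+0.944800))/(1+321/18973) = 4679/5000 ≈ 0.935800
step 5 [5y] zero: DF = P = 8881/10000 ≈ 0.888100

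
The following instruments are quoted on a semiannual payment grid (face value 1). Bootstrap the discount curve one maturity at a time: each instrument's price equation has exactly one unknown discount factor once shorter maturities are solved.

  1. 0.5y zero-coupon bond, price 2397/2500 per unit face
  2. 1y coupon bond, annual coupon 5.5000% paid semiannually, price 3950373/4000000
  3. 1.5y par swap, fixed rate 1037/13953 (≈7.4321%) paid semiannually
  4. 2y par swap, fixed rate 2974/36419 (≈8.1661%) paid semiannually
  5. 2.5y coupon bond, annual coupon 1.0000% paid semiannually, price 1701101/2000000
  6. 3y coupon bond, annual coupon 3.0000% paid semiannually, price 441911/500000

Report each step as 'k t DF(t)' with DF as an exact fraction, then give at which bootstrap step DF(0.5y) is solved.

step 1 [0.5y] zero: DF = P = 2397/2500 ≈ 0.958800
step 2 [1y] bond c/2=11/400: DF=(3950373/4000000 − 11/400·(0.958800))/(1+11/400) = 1871/2000 ≈ 0.935500
step 3 [1.5y] swap r/2=1037/27906: DF=(1 − 1037/27906·(0.958800+0.935500))/(1+1037/27906) = 8963/10000 ≈ 0.896300
step 4 [2y] swap r/2=1487/36419: DF=(1 − 1487/36419·(0.958800+0.935500+0.896300))/(1+1487/36419) = 8513/10000 ≈ 0.851300
step 5 [2.5y] bond c/2=1/200: DF=(1701101/2000000 − 1/200·(0.958800+0.935500+0.896300+0.851300))/(1+1/200) = 4141/5000 ≈ 0.828200
step 6 [3y] bond c/2=3/200: DF=(441911/500000 − 3/200·(0.958800+0.935500+0.896300+0.851300+0.828200))/(1+3/200) = 8047/10000 ≈ 0.804700

1 1/2 2397/2500
2 1 1871/2000
3 3/2 8963/10000
4 2 8513/10000
5 5/2 4141/5000
6 3 8047/10000
DF(0.5y) is solved at step 1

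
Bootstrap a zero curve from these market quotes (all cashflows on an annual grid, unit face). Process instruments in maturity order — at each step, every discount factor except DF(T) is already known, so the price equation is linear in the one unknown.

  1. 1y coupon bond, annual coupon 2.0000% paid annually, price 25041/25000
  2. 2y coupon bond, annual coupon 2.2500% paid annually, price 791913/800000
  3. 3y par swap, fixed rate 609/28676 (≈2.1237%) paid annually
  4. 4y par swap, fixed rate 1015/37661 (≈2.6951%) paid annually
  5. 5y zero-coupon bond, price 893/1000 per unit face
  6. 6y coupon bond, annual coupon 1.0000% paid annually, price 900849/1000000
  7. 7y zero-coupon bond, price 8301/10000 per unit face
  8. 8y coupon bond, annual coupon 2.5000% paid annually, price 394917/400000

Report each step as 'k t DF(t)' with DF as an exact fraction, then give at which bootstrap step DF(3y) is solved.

1 1 491/500
2 2 1893/2000
3 3 9391/10000
4 4 1797/2000
5 5 893/1000
6 6 4229/5000
7 7 8301/10000
8 8 8087/10000
DF(3y) is solved at step 3

step 1 [1y] bond c/1=1/50: DF=(25041/25000 − 1/50·(0))/(1+1/50) = 491/500 ≈ 0.982000
step 2 [2y] bond c/1=9/400: DF=(791913/800000 − 9/400·(0.982000))/(1+9/400) = 1893/2000 ≈ 0.946500
step 3 [3y] swap r/1=609/28676: DF=(1 − 609/28676·(0.982000+0.946500))/(1+609/28676) = 9391/10000 ≈ 0.939100
step 4 [4y] swap r/1=1015/37661: DF=(1 − 1015/37661·(0.982000+0.946500+0.939100))/(1+1015/37661) = 1797/2000 ≈ 0.898500
step 5 [5y] zero: DF = P = 893/1000 ≈ 0.893000
step 6 [6y] bond c/1=1/100: DF=(900849/1000000 − 1/100·(0.982000+0.946500+0.939100+0.898500+0.893000))/(1+1/100) = 4229/5000 ≈ 0.845800
step 7 [7y] zero: DF = P = 8301/10000 ≈ 0.830100
step 8 [8y] bond c/1=1/40: DF=(394917/400000 − 1/40·(0.982000+0.946500+0.939100+0.898500+0.893000+0.845800+0.830100))/(1+1/40) = 8087/10000 ≈ 0.808700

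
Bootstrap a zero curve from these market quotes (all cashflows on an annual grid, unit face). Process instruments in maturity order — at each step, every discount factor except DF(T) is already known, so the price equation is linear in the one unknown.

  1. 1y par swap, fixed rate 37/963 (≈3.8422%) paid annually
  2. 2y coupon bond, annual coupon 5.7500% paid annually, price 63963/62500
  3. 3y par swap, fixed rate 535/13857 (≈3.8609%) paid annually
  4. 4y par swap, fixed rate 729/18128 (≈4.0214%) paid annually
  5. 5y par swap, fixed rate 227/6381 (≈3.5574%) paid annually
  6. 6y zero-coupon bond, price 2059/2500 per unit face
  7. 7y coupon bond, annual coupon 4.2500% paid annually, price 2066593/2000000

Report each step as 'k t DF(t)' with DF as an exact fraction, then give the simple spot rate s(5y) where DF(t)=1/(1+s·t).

1 1 963/1000
2 2 4577/5000
3 3 893/1000
4 4 4271/5000
5 5 8411/10000
6 6 2059/2500
7 7 1551/2000
s(5y) = (1/(8411/10000) − 1)/(5) = 1589/42055 ≈ 3.7784%

step 1 [1y] swap r/1=37/963: DF=(1 − 37/963·(0))/(1+37/963) = 963/1000 ≈ 0.963000
step 2 [2y] bond c/1=23/400: DF=(63963/62500 − 23/400·(0.963000))/(1+23/400) = 4577/5000 ≈ 0.915400
step 3 [3y] swap r/1=535/13857: DF=(1 − 535/13857·(0.963000+0.915400))/(1+535/13857) = 893/1000 ≈ 0.893000
step 4 [4y] swap r/1=729/18128: DF=(1 − 729/18128·(0.963000+0.915400+0.893000))/(1+729/18128) = 4271/5000 ≈ 0.854200
step 5 [5y] swap r/1=227/6381: DF=(1 − 227/6381·(0.963000+0.915400+0.893000+0.854200))/(1+227/6381) = 8411/10000 ≈ 0.841100
step 6 [6y] zero: DF = P = 2059/2500 ≈ 0.823600
step 7 [7y] bond c/1=17/400: DF=(2066593/2000000 − 17/400·(0.963000+0.915400+0.893000+0.854200+0.841100+0.823600))/(1+17/400) = 1551/2000 ≈ 0.775500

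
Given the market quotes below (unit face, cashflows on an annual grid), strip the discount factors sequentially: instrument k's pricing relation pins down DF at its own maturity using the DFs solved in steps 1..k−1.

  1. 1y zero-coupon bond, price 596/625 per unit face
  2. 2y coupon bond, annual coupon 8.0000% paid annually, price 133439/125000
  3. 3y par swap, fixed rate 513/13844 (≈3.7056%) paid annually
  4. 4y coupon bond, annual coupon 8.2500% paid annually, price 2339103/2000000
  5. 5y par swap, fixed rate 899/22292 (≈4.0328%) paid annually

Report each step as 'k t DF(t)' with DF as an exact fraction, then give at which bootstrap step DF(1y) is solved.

1 1 596/625
2 2 4589/5000
3 3 4487/5000
4 4 4347/5000
5 5 4101/5000
DF(1y) is solved at step 1

step 1 [1y] zero: DF = P = 596/625 ≈ 0.953600
step 2 [2y] bond c/1=2/25: DF=(133439/125000 − 2/25·(0.953600))/(1+2/25) = 4589/5000 ≈ 0.917800
step 3 [3y] swap r/1=513/13844: DF=(1 − 513/13844·(0.953600+0.917800))/(1+513/13844) = 4487/5000 ≈ 0.897400
step 4 [4y] bond c/1=33/400: DF=(2339103/2000000 − 33/400·(0.953600+0.917800+0.897400))/(1+33/400) = 4347/5000 ≈ 0.869400
step 5 [5y] swap r/1=899/22292: DF=(1 − 899/22292·(0.953600+0.917800+0.897400+0.869400))/(1+899/22292) = 4101/5000 ≈ 0.820200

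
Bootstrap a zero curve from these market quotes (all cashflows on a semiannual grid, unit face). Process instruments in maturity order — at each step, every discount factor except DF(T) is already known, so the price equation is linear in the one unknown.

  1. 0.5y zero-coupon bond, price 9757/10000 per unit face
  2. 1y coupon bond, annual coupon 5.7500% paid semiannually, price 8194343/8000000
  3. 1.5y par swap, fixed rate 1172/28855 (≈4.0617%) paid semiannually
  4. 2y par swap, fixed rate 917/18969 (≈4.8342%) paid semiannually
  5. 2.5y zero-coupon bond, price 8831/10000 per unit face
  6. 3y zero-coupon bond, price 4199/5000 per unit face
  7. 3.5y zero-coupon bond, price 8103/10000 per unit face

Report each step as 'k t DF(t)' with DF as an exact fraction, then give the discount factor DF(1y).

1 1/2 9757/10000
2 1 2421/2500
3 3/2 4707/5000
4 2 9083/10000
5 5/2 8831/10000
6 3 4199/5000
7 7/2 8103/10000
DF(1y) = 2421/2500 ≈ 0.968400

step 1 [0.5y] zero: DF = P = 9757/10000 ≈ 0.975700
step 2 [1y] bond c/2=23/800: DF=(8194343/8000000 − 23/800·(0.975700))/(1+23/800) = 2421/2500 ≈ 0.968400
step 3 [1.5y] swap r/2=586/28855: DF=(1 − 586/28855·(0.975700+0.968400))/(1+586/28855) = 4707/5000 ≈ 0.941400
step 4 [2y] swap r/2=917/37938: DF=(1 − 917/37938·(0.975700+0.968400+0.941400))/(1+917/37938) = 9083/10000 ≈ 0.908300
step 5 [2.5y] zero: DF = P = 8831/10000 ≈ 0.883100
step 6 [3y] zero: DF = P = 4199/5000 ≈ 0.839800
step 7 [3.5y] zero: DF = P = 8103/10000 ≈ 0.810300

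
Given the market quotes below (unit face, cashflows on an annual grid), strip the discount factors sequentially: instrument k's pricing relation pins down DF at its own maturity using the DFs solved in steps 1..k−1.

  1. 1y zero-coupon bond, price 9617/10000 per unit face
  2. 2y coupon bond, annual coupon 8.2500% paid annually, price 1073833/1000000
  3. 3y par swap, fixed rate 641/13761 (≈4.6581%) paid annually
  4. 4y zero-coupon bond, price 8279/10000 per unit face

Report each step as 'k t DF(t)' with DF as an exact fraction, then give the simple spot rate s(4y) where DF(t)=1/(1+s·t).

1 1 9617/10000
2 2 9187/10000
3 3 4359/5000
4 4 8279/10000
s(4y) = (1/(8279/10000) − 1)/(4) = 1721/33116 ≈ 5.1969%

step 1 [1y] zero: DF = P = 9617/10000 ≈ 0.961700
step 2 [2y] bond c/1=33/400: DF=(1073833/1000000 − 33/400·(0.961700))/(1+33/400) = 9187/10000 ≈ 0.918700
step 3 [3y] swap r/1=641/13761: DF=(1 − 641/13761·(0.961700+0.918700))/(1+641/13761) = 4359/5000 ≈ 0.871800
step 4 [4y] zero: DF = P = 8279/10000 ≈ 0.827900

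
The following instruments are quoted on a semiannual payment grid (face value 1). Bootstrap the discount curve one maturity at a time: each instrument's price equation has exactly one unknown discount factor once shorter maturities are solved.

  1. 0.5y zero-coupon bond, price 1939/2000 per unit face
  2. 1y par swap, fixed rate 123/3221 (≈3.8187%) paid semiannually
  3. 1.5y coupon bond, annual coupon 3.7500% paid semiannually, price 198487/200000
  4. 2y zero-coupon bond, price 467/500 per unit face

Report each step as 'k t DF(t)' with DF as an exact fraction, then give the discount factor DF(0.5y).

step 1 [0.5y] zero: DF = P = 1939/2000 ≈ 0.969500
step 2 [1y] swap r/2=123/6442: DF=(1 − 123/6442·(0.969500))/(1+123/6442) = 9631/10000 ≈ 0.963100
step 3 [1.5y] bond c/2=3/160: DF=(198487/200000 − 3/160·(0.969500+0.963100))/(1+3/160) = 4693/5000 ≈ 0.938600
step 4 [2y] zero: DF = P = 467/500 ≈ 0.934000

1 1/2 1939/2000
2 1 9631/10000
3 3/2 4693/5000
4 2 467/500
DF(0.5y) = 1939/2000 ≈ 0.969500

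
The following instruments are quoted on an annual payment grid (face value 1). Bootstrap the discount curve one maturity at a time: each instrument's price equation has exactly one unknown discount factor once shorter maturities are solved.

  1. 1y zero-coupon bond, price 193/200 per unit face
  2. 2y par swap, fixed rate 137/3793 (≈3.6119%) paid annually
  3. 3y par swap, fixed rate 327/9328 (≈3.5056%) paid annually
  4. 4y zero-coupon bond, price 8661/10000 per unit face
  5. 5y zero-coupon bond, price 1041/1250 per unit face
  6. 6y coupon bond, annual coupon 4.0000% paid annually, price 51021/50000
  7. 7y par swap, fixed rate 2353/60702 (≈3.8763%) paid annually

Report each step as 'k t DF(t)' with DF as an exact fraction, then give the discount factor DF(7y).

step 1 [1y] zero: DF = P = 193/200 ≈ 0.965000
step 2 [2y] swap r/1=137/3793: DF=(1 − 137/3793·(0.965000))/(1+137/3793) = 1863/2000 ≈ 0.931500
step 3 [3y] swap r/1=327/9328: DF=(1 − 327/9328·(0.965000+0.931500))/(1+327/9328) = 9019/10000 ≈ 0.901900
step 4 [4y] zero: DF = P = 8661/10000 ≈ 0.866100
step 5 [5y] zero: DF = P = 1041/1250 ≈ 0.832800
step 6 [6y] bond c/1=1/25: DF=(51021/50000 − 1/25·(0.965000+0.931500+0.901900+0.866100+0.832800))/(1+1/25) = 4041/5000 ≈ 0.808200
step 7 [7y] swap r/1=2353/60702: DF=(1 − 2353/60702·(0.965000+0.931500+0.901900+0.866100+0.832800+0.808200))/(1+2353/60702) = 7647/10000 ≈ 0.764700

1 1 193/200
2 2 1863/2000
3 3 9019/10000
4 4 8661/10000
5 5 1041/1250
6 6 4041/5000
7 7 7647/10000
DF(7y) = 7647/10000 ≈ 0.764700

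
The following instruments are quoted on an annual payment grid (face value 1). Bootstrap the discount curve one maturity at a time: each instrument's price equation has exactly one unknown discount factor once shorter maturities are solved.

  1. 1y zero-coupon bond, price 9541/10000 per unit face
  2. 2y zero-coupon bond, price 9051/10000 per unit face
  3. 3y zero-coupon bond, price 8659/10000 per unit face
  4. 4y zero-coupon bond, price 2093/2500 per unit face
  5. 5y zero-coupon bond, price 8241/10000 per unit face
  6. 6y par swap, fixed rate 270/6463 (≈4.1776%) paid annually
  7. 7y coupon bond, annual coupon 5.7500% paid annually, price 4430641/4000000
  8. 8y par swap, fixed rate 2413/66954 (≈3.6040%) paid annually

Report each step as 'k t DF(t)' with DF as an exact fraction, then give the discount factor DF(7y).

1 1 9541/10000
2 2 9051/10000
3 3 8659/10000
4 4 2093/2500
5 5 8241/10000
6 6 98/125
7 7 7663/10000
8 8 7587/10000
DF(7y) = 7663/10000 ≈ 0.766300

step 1 [1y] zero: DF = P = 9541/10000 ≈ 0.954100
step 2 [2y] zero: DF = P = 9051/10000 ≈ 0.905100
step 3 [3y] zero: DF = P = 8659/10000 ≈ 0.865900
step 4 [4y] zero: DF = P = 2093/2500 ≈ 0.837200
step 5 [5y] zero: DF = P = 8241/10000 ≈ 0.824100
step 6 [6y] swap r/1=270/6463: DF=(1 − 270/6463·(0.954100+0.905100+0.865900+0.837200+0.824100))/(1+270/6463) = 98/125 ≈ 0.784000
step 7 [7y] bond c/1=23/400: DF=(4430641/4000000 − 23/400·(0.954100+0.905100+0.865900+0.837200+0.824100+0.784000))/(1+23/400) = 7663/10000 ≈ 0.766300
step 8 [8y] swap r/1=2413/66954: DF=(1 − 2413/66954·(0.954100+0.905100+0.865900+0.837200+0.824100+0.784000+0.766300))/(1+2413/66954) = 7587/10000 ≈ 0.758700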